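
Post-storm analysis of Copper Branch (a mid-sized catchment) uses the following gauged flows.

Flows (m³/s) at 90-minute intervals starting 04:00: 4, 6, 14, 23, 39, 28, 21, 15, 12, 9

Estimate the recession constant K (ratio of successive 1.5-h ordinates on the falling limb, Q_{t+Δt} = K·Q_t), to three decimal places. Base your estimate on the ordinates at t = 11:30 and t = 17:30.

Using the recession-limb readings at t = 11:30 and t = 17:30: Q falls from 28 to 9 m³/s over 4 intervals.
K = (Q₂/Q₁)^(1/4) = (9/28)^(1/4) = 0.753.

K ≈ 0.753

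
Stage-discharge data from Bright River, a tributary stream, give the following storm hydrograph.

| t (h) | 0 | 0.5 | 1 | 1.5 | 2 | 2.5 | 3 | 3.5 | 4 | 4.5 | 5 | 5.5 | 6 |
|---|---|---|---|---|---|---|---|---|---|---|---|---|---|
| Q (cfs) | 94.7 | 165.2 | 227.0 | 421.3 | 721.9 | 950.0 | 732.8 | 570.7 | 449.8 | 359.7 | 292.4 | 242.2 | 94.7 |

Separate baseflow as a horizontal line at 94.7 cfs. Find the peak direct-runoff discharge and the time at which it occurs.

Subtracting baseflow gives direct-runoff ordinates: 0.0, 70.5, 132.3, 326.6, 627.2, 855.3, 638.1, 476.0, 355.1, 265.0, 197.7, 147.5, 0.0 cfs.
The maximum is 855.3 cfs, occurring at the reading for t = 2.5 h.

Q_p = 855.3 cfs at t = 2.5 h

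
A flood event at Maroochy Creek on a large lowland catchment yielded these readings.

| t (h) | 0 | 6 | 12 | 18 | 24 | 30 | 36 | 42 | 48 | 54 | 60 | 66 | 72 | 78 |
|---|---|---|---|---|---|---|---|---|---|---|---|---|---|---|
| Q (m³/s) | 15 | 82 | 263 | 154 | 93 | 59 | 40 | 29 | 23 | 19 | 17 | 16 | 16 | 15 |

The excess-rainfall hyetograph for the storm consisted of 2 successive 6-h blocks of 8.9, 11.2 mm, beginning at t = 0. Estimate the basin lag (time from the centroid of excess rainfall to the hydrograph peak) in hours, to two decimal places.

Centroid of excess rainfall: t_c = Σ P_i·t̄_i / ΣP_i = 6.3433 h (block centres at 3, 9 h).
Hydrograph peak occurs at t = 12 h, so basin lag t_L = 12 − 6.3433 = 5.66 h.

t_L ≈ 5.66 h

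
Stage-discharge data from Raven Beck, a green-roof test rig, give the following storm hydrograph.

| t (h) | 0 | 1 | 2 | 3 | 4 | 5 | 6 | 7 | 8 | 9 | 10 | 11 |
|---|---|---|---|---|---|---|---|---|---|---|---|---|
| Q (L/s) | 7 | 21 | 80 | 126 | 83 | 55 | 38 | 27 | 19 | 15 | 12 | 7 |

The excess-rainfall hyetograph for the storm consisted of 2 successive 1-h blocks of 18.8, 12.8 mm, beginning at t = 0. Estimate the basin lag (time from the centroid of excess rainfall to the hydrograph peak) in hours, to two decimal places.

t_L ≈ 2.09 h

Centroid of excess rainfall: t_c = Σ P_i·t̄_i / ΣP_i = 0.9051 h (block centres at 0.5, 1.5 h).
Hydrograph peak occurs at t = 3 h, so basin lag t_L = 3 − 0.9051 = 2.09 h.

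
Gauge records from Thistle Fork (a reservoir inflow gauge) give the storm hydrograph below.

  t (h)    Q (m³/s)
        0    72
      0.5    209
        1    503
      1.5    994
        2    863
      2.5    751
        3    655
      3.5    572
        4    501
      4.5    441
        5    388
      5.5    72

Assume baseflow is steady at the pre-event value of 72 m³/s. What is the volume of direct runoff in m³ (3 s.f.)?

Direct-runoff ordinates (Q − Q_b): 0.0, 137.0, 431.0, 922.0, 791.0, 679.0, 583.0, 500.0, 429.0, 369.0, 316.0, 0.0 m³/s.
ΣQ_DR = 5157 m³/s.
With Δt = 0.5 h = 1800 s, V = ΣQ_DR · Δt = 5157 × 1800 = 9.28 × 10^6 m³.

V ≈ 9.28 × 10^6 m³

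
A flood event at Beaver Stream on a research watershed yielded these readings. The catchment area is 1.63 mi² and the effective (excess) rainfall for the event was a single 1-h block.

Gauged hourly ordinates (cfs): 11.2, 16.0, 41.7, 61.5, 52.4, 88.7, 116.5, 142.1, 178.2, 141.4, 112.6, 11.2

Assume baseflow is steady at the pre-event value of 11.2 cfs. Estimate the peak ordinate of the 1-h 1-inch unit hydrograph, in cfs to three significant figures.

U_p ≈ 209 cfs

Direct runoff: 0.0, 4.8, 30.5, 50.3, 41.2, 77.5, 105.3, 130.9, 167.0, 130.2, 101.4, 0.0 cfs; ΣQ_DR = 839.1 cfs, peak = 167.0 cfs.
Runoff depth d = ΣQ_DR·Δt / A = 839.1 × 3600 / (1.63 mi²) = 0.7977 in.
The 1-inch UH is the DRH scaled by (1 in)/d, so U_p = 167.0 × 1/0.7977 = 209 cfs.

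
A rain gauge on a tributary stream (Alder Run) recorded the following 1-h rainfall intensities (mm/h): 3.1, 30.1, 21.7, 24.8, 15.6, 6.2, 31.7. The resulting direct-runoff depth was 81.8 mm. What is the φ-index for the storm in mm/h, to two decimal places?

φ ≈ 8.42 mm/h

Only the 5 blocks with intensity above φ contribute runoff: 30.1, 21.7, 24.8, 15.6, 31.7 mm/h.
Σ(I−φ)·Δt = d  ⇒  (30.1+21.7+24.8+15.6+31.7 − 5φ)·1 = 81.8
φ = (123.9 − 81.8/1) / 5 = 8.42 mm/h.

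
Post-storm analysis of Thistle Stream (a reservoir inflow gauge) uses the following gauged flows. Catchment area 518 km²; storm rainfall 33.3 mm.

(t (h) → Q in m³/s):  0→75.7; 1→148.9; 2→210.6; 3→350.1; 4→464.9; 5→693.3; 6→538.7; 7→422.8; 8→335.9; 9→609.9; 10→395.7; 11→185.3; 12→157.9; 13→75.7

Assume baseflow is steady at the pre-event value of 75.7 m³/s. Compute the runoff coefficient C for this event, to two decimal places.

C ≈ 0.75

ΣQ_DR = 3606 m³/s; V = ΣQ_DR·Δt = 1.298 × 10^7 m³.
Runoff depth d = V / A = 25.06 mm.
C = d / P = 25.06 / 33.3 = 0.75.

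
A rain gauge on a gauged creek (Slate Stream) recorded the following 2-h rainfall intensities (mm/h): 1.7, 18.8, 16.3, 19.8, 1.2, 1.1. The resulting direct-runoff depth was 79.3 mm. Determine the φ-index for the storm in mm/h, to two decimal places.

Only the 3 blocks with intensity above φ contribute runoff: 18.8, 16.3, 19.8 mm/h.
Σ(I−φ)·Δt = d  ⇒  (18.8+16.3+19.8 − 3φ)·2 = 79.3
φ = (54.90 − 79.3/2) / 3 = 5.08 mm/h.

φ ≈ 5.08 mm/h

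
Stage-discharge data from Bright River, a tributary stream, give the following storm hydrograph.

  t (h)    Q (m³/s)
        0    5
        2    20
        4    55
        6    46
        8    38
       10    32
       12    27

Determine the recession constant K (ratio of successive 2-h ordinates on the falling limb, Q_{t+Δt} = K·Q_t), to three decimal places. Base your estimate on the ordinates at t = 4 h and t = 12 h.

K ≈ 0.837

Using the recession-limb readings at t = 4 h and t = 12 h: Q falls from 55 to 27 m³/s over 4 intervals.
K = (Q₂/Q₁)^(1/4) = (27/55)^(1/4) = 0.837.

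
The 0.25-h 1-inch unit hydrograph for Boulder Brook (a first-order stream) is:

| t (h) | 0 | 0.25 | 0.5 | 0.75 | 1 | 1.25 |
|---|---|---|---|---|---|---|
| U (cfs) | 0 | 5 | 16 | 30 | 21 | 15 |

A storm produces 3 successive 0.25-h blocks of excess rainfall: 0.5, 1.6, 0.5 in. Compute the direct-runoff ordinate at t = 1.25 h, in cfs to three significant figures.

By discrete convolution, Q_j = Σ (P_i / 1 in) · U_{j−i}.
At t = 1.25 h (j=5): Q = (0.5/1)·15 + (1.6/1)·21 + (0.5/1)·30 = 56.1 cfs.

Q ≈ 56.1 cfs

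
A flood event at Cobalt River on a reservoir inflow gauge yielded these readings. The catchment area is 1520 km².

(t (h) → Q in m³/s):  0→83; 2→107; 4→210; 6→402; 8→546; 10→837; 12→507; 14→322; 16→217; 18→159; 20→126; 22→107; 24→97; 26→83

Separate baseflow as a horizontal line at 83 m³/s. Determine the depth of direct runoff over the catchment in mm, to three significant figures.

d ≈ 12.5 mm

Direct runoff: 0.0, 24.0, 127.0, 319.0, 463.0, 754.0, 424.0, 239.0, 134.0, 76.0, 43.0, 24.0, 14.0, 0.0 m³/s; ΣQ_DR = 2641 m³/s.
V = ΣQ_DR · Δt = 2641 × 7200 s = 1.902 × 10^7 m³.
Over A = 1520 km², depth = V / A = 12.5 mm.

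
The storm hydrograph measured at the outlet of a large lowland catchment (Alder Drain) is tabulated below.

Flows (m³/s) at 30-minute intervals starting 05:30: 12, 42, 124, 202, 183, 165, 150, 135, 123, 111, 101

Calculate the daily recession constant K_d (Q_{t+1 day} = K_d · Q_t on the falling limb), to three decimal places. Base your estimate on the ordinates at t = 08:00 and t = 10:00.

Between t = 08:00 and t = 10:00 the flow falls from 165 to 111 m³/s over 4×0.5 h = 2 h.
Per-interval ratio K = (111/165)^(1/4) = 0.9056; K_d = K^(24/0.5) = 0.009.

K_d ≈ 0.009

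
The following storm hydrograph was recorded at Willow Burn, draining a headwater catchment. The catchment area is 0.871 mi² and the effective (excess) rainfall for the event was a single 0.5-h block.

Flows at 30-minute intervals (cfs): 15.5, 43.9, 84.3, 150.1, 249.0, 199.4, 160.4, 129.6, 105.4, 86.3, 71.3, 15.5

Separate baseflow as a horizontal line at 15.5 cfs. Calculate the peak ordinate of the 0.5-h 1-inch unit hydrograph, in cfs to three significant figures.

Direct runoff: 0.0, 28.4, 68.8, 134.6, 233.5, 183.9, 144.9, 114.1, 89.9, 70.8, 55.8, 0.0 cfs; ΣQ_DR = 1125 cfs, peak = 233.5 cfs.
Runoff depth d = ΣQ_DR·Δt / A = 1125 × 1800 / (0.871 mi²) = 1.000 in.
The 1-inch UH is the DRH scaled by (1 in)/d, so U_p = 233.5 × 1/1.000 = 233 cfs.

U_p ≈ 233 cfs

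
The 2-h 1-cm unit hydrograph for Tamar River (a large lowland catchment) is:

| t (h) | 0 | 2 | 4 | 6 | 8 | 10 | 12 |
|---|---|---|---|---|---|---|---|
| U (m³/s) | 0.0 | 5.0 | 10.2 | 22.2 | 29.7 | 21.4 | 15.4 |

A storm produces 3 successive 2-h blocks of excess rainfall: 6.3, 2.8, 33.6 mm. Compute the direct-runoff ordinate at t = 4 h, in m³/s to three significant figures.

Q ≈ 7.83 m³/s

By discrete convolution, Q_j = Σ (P_i / 10 mm) · U_{j−i}.
At t = 4 h (j=2): Q = (6.3/10)·10.2 + (2.8/10)·5.0 + (33.6/10)·0.0 = 7.83 m³/s.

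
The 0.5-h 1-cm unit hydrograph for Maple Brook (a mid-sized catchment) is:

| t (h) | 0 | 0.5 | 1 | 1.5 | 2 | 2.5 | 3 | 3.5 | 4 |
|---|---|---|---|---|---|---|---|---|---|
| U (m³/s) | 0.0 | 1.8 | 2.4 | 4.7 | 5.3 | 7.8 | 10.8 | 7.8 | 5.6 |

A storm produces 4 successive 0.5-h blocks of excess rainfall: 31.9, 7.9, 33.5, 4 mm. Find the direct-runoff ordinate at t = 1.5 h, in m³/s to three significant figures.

Q ≈ 22.9 m³/s

By discrete convolution, Q_j = Σ (P_i / 10 mm) · U_{j−i}.
At t = 1.5 h (j=3): Q = (31.9/10)·4.7 + (7.9/10)·2.4 + (33.5/10)·1.8 + (4/10)·0.0 = 22.9 m³/s.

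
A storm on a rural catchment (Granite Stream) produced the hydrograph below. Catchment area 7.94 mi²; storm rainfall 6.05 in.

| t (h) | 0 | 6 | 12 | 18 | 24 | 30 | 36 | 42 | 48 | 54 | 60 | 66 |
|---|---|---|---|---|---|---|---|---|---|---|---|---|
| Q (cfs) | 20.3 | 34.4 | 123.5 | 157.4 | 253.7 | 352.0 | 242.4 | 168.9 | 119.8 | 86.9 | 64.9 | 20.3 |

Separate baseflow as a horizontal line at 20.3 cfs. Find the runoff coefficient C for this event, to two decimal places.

C ≈ 0.27

ΣQ_DR = 1401 cfs; V = ΣQ_DR·Δt = 3.026 × 10^7 ft³.
Runoff depth d = V / A = 1.640 in.
C = d / P = 1.640 / 6.05 = 0.27.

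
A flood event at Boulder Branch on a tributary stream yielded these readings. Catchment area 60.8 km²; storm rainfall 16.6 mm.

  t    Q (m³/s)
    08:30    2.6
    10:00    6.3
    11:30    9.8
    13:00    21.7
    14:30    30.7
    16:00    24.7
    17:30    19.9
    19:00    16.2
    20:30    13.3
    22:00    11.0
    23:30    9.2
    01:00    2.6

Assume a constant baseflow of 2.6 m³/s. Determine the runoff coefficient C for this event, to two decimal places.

ΣQ_DR = 136.8 m³/s; V = ΣQ_DR·Δt = 7.387 × 10^5 m³.
Runoff depth d = V / A = 12.15 mm.
C = d / P = 12.15 / 16.6 = 0.73.

C ≈ 0.73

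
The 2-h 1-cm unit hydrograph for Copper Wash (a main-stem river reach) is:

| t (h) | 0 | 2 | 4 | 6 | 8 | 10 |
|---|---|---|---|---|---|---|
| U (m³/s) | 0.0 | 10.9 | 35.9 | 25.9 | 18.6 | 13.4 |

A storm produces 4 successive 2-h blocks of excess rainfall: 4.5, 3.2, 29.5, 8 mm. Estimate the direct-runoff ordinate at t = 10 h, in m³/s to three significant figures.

By discrete convolution, Q_j = Σ (P_i / 10 mm) · U_{j−i}.
At t = 10 h (j=5): Q = (4.5/10)·13.4 + (3.2/10)·18.6 + (29.5/10)·25.9 + (8/10)·35.9 = 117 m³/s.

Q ≈ 117 m³/s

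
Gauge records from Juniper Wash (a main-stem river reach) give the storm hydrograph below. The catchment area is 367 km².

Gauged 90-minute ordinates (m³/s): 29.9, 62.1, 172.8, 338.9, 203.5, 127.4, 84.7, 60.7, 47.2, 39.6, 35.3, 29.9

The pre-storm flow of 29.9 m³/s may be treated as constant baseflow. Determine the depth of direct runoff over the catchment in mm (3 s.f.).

Direct runoff: 0.0, 32.2, 142.9, 309.0, 173.6, 97.5, 54.8, 30.8, 17.3, 9.7, 5.4, 0.0 m³/s; ΣQ_DR = 873.2 m³/s.
V = ΣQ_DR · Δt = 873.2 × 5400 s = 4.715 × 10^6 m³.
Over A = 367 km², depth = V / A = 12.8 mm.

d ≈ 12.8 mm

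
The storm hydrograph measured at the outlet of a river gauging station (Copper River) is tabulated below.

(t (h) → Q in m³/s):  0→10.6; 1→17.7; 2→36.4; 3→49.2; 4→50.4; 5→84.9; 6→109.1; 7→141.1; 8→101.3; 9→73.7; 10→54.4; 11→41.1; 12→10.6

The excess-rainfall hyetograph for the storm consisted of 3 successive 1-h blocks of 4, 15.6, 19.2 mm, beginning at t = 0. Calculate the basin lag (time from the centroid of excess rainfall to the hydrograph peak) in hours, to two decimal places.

t_L ≈ 5.11 h

Centroid of excess rainfall: t_c = Σ P_i·t̄_i / ΣP_i = 1.8918 h (block centres at 0.5, 1.5, 2.5 h).
Hydrograph peak occurs at t = 7 h, so basin lag t_L = 7 − 1.8918 = 5.11 h.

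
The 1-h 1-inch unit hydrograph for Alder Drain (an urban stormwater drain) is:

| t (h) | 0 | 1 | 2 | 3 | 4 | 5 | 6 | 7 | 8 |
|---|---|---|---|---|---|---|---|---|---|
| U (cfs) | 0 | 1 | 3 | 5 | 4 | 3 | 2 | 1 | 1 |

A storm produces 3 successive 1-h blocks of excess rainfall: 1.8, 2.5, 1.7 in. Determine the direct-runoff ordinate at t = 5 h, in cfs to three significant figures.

Q ≈ 23.9 cfs

By discrete convolution, Q_j = Σ (P_i / 1 in) · U_{j−i}.
At t = 5 h (j=5): Q = (1.8/1)·3 + (2.5/1)·4 + (1.7/1)·5 = 23.9 cfs.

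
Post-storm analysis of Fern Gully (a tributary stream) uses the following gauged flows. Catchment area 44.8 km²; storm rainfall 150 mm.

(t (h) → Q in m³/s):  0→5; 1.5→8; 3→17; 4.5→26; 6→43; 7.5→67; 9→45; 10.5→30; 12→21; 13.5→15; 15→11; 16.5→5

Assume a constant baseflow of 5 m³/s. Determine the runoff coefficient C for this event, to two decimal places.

C ≈ 0.19

ΣQ_DR = 233.0 m³/s; V = ΣQ_DR·Δt = 1.258 × 10^6 m³.
Runoff depth d = V / A = 28.08 mm.
C = d / P = 28.08 / 150 = 0.19.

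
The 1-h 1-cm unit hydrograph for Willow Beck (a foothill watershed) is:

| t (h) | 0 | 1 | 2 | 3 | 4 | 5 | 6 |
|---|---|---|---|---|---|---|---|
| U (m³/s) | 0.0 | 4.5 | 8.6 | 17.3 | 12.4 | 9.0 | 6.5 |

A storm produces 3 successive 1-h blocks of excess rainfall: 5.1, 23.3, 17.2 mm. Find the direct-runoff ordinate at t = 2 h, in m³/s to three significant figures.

By discrete convolution, Q_j = Σ (P_i / 10 mm) · U_{j−i}.
At t = 2 h (j=2): Q = (5.1/10)·8.6 + (23.3/10)·4.5 + (17.2/10)·0.0 = 14.9 m³/s.

Q ≈ 14.9 m³/s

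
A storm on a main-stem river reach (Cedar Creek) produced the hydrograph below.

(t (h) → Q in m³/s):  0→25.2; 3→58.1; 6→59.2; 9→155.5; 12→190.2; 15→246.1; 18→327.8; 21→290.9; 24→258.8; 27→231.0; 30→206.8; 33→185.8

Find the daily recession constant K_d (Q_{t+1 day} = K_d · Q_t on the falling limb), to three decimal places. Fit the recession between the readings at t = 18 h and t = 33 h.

K_d ≈ 0.403

Between t = 18 h and t = 33 h the flow falls from 327.8 to 185.8 m³/s over 5×3 h = 15 h.
Per-interval ratio K = (185.8/327.8)^(1/5) = 0.8927; K_d = K^(24/3) = 0.403.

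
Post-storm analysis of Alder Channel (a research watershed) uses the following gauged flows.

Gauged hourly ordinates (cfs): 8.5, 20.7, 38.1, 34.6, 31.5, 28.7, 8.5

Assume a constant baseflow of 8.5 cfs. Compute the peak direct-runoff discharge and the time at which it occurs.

Subtracting baseflow gives direct-runoff ordinates: 0.0, 12.2, 29.6, 26.1, 23.0, 20.2, 0.0 cfs.
The maximum is 29.6 cfs, occurring at the reading for t = 2 h.

Q_p = 29.6 cfs at t = 2 h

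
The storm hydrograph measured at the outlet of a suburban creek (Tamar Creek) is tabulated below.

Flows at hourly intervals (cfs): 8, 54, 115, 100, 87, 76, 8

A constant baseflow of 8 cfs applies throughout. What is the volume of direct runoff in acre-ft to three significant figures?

Direct-runoff ordinates (Q − Q_b): 0.0, 46.0, 107.0, 92.0, 79.0, 68.0, 0.0 cfs.
ΣQ_DR = 392.0 cfs.
With Δt = 1 h = 3600 s, V = ΣQ_DR · Δt = 392.0 × 3600 = 1.41 × 10^6 ft³ = 32.4 acre-ft.

V ≈ 32.4 acre-ft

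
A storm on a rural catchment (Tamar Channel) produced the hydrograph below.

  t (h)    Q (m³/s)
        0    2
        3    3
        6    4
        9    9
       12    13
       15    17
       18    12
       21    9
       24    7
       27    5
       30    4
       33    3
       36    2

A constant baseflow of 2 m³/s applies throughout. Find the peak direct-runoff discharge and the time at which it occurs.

Q_p = 15.0 m³/s at t = 15 h

Subtracting baseflow gives direct-runoff ordinates: 0.0, 1.0, 2.0, 7.0, 11.0, 15.0, 10.0, 7.0, 5.0, 3.0, 2.0, 1.0, 0.0 m³/s.
The maximum is 15.0 m³/s, occurring at the reading for t = 15 h.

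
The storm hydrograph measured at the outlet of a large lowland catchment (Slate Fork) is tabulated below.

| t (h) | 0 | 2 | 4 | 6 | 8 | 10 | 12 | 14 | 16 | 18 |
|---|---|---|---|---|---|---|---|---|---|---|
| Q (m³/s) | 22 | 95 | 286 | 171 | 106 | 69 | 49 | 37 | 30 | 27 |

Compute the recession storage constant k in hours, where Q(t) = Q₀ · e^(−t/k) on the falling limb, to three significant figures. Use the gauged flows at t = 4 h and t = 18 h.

k ≈ 5.93 h

On the falling limb, Q drops from 286 to 27 m³/s between t = 4 h and t = 18 h (Δt = 14 h).
k = −Δt / ln(Q₂/Q₁) = −14 / ln(27/286) = 5.93 h.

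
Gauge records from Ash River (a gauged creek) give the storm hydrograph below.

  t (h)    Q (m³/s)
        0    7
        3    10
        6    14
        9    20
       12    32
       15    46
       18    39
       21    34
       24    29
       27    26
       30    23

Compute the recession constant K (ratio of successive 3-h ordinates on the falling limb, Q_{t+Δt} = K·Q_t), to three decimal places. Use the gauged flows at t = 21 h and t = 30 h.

Using the recession-limb readings at t = 21 h and t = 30 h: Q falls from 34 to 23 m³/s over 3 intervals.
K = (Q₂/Q₁)^(1/3) = (23/34)^(1/3) = 0.878.

K ≈ 0.878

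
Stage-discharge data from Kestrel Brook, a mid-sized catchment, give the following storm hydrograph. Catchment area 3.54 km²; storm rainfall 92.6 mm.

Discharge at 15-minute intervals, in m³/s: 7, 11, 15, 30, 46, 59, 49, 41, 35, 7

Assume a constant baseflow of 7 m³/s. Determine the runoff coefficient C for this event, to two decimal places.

C ≈ 0.63

ΣQ_DR = 230.0 m³/s; V = ΣQ_DR·Δt = 2.070 × 10^5 m³.
Runoff depth d = V / A = 58.47 mm.
C = d / P = 58.47 / 92.6 = 0.63.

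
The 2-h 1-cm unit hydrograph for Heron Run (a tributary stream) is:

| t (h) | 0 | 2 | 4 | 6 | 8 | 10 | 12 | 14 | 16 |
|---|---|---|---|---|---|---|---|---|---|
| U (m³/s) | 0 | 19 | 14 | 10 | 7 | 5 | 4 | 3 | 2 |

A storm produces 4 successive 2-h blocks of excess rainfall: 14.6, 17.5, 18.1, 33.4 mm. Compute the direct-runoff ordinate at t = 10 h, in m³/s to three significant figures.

By discrete convolution, Q_j = Σ (P_i / 10 mm) · U_{j−i}.
At t = 10 h (j=5): Q = (14.6/10)·5 + (17.5/10)·7 + (18.1/10)·10 + (33.4/10)·14 = 84.4 m³/s.

Q ≈ 84.4 m³/s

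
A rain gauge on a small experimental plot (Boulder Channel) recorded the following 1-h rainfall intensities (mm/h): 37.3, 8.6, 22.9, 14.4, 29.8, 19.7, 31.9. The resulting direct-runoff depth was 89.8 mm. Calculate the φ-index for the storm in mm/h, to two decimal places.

φ ≈ 11.03 mm/h

Only the 6 blocks with intensity above φ contribute runoff: 37.3, 22.9, 14.4, 29.8, 19.7, 31.9 mm/h.
Σ(I−φ)·Δt = d  ⇒  (37.3+22.9+14.4+29.8+19.7+31.9 − 6φ)·1 = 89.8
φ = (156.0 − 89.8/1) / 6 = 11.03 mm/h.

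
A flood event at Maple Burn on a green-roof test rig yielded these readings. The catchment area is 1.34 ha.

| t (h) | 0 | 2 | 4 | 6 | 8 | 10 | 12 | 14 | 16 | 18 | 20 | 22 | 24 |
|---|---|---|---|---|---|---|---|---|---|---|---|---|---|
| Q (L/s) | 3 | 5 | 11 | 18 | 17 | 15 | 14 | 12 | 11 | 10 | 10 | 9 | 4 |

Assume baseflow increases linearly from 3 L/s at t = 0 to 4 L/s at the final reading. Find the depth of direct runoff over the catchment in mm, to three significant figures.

d ≈ 50.2 mm

Direct runoff: 0.00, 1.92, 7.83, 14.75, 13.67, 11.58, 10.50, 8.42, 7.33, 6.25, 6.17, 5.08, 0.00 L/s; ΣQ_DR = 93.50 L/s.
V = ΣQ_DR · Δt = 93.50 × 7200 s = 6.732 × 10^5 L.
Over A = 1.34 ha, depth = V / A = 50.2 mm.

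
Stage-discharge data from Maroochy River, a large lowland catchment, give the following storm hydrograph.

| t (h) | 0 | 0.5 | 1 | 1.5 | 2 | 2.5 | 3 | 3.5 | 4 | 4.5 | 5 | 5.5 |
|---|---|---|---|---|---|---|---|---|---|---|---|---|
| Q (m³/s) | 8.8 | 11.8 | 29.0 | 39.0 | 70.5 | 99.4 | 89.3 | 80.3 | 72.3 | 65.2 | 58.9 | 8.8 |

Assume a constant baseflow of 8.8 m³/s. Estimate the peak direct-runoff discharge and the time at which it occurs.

Subtracting baseflow gives direct-runoff ordinates: 0.0, 3.0, 20.2, 30.2, 61.7, 90.6, 80.5, 71.5, 63.5, 56.4, 50.1, 0.0 m³/s.
The maximum is 90.6 m³/s, occurring at the reading for t = 2.5 h.

Q_p = 90.6 m³/s at t = 2.5 h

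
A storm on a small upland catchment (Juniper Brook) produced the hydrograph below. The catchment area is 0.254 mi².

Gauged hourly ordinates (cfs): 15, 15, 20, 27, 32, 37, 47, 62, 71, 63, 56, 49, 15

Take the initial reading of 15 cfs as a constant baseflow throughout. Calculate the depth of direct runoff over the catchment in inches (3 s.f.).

Direct runoff: 0.0, 0.0, 5.0, 12.0, 17.0, 22.0, 32.0, 47.0, 56.0, 48.0, 41.0, 34.0, 0.0 cfs; ΣQ_DR = 314.0 cfs.
V = ΣQ_DR · Δt = 314.0 × 3600 s = 1.130 × 10^6 ft³.
Over A = 0.254 mi², depth = V / A = 1.92 in.

d ≈ 1.92 in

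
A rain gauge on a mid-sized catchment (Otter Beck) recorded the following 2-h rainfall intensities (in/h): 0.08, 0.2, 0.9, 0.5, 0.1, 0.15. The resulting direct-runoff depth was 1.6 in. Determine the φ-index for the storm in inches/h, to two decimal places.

Only the 2 blocks with intensity above φ contribute runoff: 0.9, 0.5 in/h.
Σ(I−φ)·Δt = d  ⇒  (0.9+0.5 − 2φ)·2 = 1.6
φ = (1.400 − 1.6/2) / 2 = 0.30 in/h.

φ ≈ 0.30 in/h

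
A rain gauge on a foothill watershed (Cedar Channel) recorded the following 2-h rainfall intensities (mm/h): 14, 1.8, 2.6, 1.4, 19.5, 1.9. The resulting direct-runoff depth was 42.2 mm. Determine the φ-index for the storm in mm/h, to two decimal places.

Only the 2 blocks with intensity above φ contribute runoff: 14, 19.5 mm/h.
Σ(I−φ)·Δt = d  ⇒  (14+19.5 − 2φ)·2 = 42.2
φ = (33.50 − 42.2/2) / 2 = 6.20 mm/h.

φ ≈ 6.20 mm/h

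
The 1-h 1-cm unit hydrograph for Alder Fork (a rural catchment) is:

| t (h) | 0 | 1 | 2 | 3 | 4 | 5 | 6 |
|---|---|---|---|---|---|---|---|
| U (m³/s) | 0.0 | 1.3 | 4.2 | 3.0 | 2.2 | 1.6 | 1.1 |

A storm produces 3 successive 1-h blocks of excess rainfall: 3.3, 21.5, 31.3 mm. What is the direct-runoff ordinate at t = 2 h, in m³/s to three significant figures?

By discrete convolution, Q_j = Σ (P_i / 10 mm) · U_{j−i}.
At t = 2 h (j=2): Q = (3.3/10)·4.2 + (21.5/10)·1.3 + (31.3/10)·0.0 = 4.18 m³/s.

Q ≈ 4.18 m³/s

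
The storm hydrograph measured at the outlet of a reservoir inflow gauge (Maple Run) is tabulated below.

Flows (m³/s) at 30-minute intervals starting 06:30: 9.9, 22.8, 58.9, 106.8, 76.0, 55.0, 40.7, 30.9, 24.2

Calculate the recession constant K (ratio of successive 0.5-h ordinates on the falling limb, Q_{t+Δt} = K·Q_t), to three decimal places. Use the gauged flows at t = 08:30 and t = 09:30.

Using the recession-limb readings at t = 08:30 and t = 09:30: Q falls from 76.0 to 40.7 m³/s over 2 intervals.
K = (Q₂/Q₁)^(1/2) = (40.7/76.0)^(1/2) = 0.732.

K ≈ 0.732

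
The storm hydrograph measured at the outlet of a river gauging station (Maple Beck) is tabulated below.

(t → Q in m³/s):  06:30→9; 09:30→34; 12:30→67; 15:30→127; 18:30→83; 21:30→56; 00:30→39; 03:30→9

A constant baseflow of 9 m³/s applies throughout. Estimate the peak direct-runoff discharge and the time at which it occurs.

Q_p = 118.0 m³/s at t = 15:30

Subtracting baseflow gives direct-runoff ordinates: 0.0, 25.0, 58.0, 118.0, 74.0, 47.0, 30.0, 0.0 m³/s.
The maximum is 118.0 m³/s, occurring at the reading for t = 15:30.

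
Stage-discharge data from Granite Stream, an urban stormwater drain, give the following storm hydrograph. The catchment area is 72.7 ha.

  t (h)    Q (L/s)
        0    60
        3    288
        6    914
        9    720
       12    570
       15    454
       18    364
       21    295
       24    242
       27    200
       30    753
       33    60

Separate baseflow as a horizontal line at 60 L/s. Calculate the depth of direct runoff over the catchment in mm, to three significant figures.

d ≈ 62.4 mm

Direct runoff: 0.0, 228.0, 854.0, 660.0, 510.0, 394.0, 304.0, 235.0, 182.0, 140.0, 693.0, 0.0 L/s; ΣQ_DR = 4200 L/s.
V = ΣQ_DR · Δt = 4200 × 10800 s = 4.536 × 10^7 L.
Over A = 72.7 ha, depth = V / A = 62.4 mm.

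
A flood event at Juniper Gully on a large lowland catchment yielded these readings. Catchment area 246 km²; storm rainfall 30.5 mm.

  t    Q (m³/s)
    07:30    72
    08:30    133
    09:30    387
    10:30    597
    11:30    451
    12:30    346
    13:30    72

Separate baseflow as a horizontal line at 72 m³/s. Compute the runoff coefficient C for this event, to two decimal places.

C ≈ 0.75

ΣQ_DR = 1554 m³/s; V = ΣQ_DR·Δt = 5.594 × 10^6 m³.
Runoff depth d = V / A = 22.74 mm.
C = d / P = 22.74 / 30.5 = 0.75.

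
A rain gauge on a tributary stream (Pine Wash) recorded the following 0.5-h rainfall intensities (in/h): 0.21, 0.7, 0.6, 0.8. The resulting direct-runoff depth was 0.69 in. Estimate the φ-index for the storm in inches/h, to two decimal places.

Only the 3 blocks with intensity above φ contribute runoff: 0.7, 0.6, 0.8 in/h.
Σ(I−φ)·Δt = d  ⇒  (0.7+0.6+0.8 − 3φ)·0.5 = 0.69
φ = (2.100 − 0.69/0.5) / 3 = 0.24 in/h.

φ ≈ 0.24 in/h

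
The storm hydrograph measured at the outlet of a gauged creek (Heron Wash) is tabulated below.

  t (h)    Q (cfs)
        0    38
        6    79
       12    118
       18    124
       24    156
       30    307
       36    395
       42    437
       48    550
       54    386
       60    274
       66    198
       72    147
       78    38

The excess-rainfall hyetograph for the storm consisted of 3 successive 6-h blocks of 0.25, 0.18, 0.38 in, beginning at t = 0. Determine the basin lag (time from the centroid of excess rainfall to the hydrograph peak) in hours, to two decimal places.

t_L ≈ 38.04 h

Centroid of excess rainfall: t_c = Σ P_i·t̄_i / ΣP_i = 9.9630 h (block centres at 3, 9, 15 h).
Hydrograph peak occurs at t = 48 h, so basin lag t_L = 48 − 9.9630 = 38.04 h.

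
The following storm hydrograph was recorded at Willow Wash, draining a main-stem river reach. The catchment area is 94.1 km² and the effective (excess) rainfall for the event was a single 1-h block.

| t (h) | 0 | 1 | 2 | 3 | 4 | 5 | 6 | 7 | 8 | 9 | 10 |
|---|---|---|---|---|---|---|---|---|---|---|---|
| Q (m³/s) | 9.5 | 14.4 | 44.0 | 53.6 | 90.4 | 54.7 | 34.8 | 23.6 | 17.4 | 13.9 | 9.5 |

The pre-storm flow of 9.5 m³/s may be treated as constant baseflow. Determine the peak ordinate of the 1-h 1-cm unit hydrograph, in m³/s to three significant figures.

U_p ≈ 80.9 m³/s

Direct runoff: 0.0, 4.9, 34.5, 44.1, 80.9, 45.2, 25.3, 14.1, 7.9, 4.4, 0.0 m³/s; ΣQ_DR = 261.3 m³/s, peak = 80.9 m³/s.
Runoff depth d = ΣQ_DR·Δt / A = 261.3 × 3600 / (94.1 km²) = 9.997 mm.
The 1-cm UH is the DRH scaled by (10 mm)/d, so U_p = 80.9 × 10/9.997 = 80.9 m³/s.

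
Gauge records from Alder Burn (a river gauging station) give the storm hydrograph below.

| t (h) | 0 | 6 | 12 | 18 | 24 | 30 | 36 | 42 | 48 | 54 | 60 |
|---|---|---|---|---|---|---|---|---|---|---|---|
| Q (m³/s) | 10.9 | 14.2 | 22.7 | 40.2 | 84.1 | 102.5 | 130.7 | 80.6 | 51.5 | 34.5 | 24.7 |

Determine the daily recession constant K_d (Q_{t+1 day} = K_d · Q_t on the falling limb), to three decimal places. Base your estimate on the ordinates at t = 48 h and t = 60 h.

K_d ≈ 0.230

Between t = 48 h and t = 60 h the flow falls from 51.5 to 24.7 m³/s over 2×6 h = 12 h.
Per-interval ratio K = (24.7/51.5)^(1/2) = 0.6925; K_d = K^(24/6) = 0.230.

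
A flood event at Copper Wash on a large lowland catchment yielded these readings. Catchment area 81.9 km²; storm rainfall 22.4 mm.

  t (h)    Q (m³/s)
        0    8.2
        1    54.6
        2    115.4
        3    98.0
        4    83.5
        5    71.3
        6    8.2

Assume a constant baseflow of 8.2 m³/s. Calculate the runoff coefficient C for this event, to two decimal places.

ΣQ_DR = 381.8 m³/s; V = ΣQ_DR·Δt = 1.374 × 10^6 m³.
Runoff depth d = V / A = 16.78 mm.
C = d / P = 16.78 / 22.4 = 0.75.

C ≈ 0.75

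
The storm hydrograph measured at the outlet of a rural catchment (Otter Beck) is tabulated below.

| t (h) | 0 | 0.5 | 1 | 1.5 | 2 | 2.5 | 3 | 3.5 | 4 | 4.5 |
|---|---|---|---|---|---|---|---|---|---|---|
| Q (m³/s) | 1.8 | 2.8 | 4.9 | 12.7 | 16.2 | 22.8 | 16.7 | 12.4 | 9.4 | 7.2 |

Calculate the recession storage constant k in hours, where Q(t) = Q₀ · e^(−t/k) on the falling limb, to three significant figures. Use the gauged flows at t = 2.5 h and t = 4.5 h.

On the falling limb, Q drops from 22.8 to 7.2 m³/s between t = 2.5 h and t = 4.5 h (Δt = 2 h).
k = −Δt / ln(Q₂/Q₁) = −2 / ln(7.2/22.8) = 1.74 h.

k ≈ 1.74 h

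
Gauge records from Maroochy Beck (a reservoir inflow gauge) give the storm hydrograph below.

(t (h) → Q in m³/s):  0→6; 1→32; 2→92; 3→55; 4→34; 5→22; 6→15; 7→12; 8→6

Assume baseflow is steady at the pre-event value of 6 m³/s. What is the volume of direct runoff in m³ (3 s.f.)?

Direct-runoff ordinates (Q − Q_b): 0.0, 26.0, 86.0, 49.0, 28.0, 16.0, 9.0, 6.0, 0.0 m³/s.
ΣQ_DR = 220.0 m³/s.
With Δt = 1 h = 3600 s, V = ΣQ_DR · Δt = 220.0 × 3600 = 7.92 × 10^5 m³.

V ≈ 7.92 × 10^5 m³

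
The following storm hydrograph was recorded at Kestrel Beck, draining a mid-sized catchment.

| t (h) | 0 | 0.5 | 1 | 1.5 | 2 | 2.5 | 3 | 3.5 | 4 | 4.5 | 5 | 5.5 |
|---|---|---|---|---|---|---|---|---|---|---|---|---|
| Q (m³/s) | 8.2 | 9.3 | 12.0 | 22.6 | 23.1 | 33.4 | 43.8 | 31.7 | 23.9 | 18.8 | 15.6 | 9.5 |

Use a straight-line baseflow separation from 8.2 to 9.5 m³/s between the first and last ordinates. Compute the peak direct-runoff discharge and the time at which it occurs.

Q_p = 34.89 m³/s at t = 3 h

Subtracting baseflow gives direct-runoff ordinates: 0.00, 0.98, 3.56, 14.05, 14.43, 24.61, 34.89, 22.67, 14.75, 9.54, 6.22, 0.00 m³/s.
The maximum is 34.89 m³/s, occurring at the reading for t = 3 h.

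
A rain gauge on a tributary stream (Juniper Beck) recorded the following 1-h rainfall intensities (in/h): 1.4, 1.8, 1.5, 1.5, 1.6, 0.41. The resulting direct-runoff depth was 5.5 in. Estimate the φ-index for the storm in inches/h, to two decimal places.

φ ≈ 0.46 in/h

Only the 5 blocks with intensity above φ contribute runoff: 1.4, 1.8, 1.5, 1.5, 1.6 in/h.
Σ(I−φ)·Δt = d  ⇒  (1.4+1.8+1.5+1.5+1.6 − 5φ)·1 = 5.5
φ = (7.800 − 5.5/1) / 5 = 0.46 in/h.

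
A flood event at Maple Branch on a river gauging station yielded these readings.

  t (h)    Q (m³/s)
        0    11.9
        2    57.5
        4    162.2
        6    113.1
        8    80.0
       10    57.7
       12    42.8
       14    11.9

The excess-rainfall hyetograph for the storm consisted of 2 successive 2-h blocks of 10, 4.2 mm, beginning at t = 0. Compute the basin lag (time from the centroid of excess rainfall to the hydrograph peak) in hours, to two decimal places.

t_L ≈ 2.41 h

Centroid of excess rainfall: t_c = Σ P_i·t̄_i / ΣP_i = 1.5915 h (block centres at 1, 3 h).
Hydrograph peak occurs at t = 4 h, so basin lag t_L = 4 − 1.5915 = 2.41 h.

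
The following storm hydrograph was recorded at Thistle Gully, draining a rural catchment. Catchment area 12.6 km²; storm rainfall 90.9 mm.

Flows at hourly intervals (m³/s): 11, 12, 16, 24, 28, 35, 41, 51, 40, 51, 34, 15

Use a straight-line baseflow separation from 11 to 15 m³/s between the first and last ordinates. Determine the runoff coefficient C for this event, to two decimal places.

ΣQ_DR = 202.0 m³/s; V = ΣQ_DR·Δt = 7.272 × 10^5 m³.
Runoff depth d = V / A = 57.71 mm.
C = d / P = 57.71 / 90.9 = 0.63.

C ≈ 0.63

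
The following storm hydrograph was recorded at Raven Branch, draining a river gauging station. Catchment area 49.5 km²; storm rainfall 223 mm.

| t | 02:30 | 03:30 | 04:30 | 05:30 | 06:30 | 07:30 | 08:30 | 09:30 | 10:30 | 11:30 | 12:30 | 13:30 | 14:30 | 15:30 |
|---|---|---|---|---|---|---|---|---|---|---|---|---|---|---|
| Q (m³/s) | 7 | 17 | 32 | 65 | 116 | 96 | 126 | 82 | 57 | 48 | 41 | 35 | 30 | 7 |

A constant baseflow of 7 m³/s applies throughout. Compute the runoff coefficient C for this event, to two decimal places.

ΣQ_DR = 661.0 m³/s; V = ΣQ_DR·Δt = 2.380 × 10^6 m³.
Runoff depth d = V / A = 48.07 mm.
C = d / P = 48.07 / 223 = 0.22.

C ≈ 0.22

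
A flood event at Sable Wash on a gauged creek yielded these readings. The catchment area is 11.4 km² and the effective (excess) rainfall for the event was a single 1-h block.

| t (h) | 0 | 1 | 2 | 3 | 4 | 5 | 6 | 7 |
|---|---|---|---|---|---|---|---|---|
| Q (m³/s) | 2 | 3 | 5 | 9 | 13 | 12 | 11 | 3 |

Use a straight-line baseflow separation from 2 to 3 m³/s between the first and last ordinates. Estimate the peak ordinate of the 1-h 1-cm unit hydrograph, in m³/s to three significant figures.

Direct runoff: 0.00, 0.86, 2.71, 6.57, 10.43, 9.29, 8.14, 0.00 m³/s; ΣQ_DR = 38.00 m³/s, peak = 10.43 m³/s.
Runoff depth d = ΣQ_DR·Δt / A = 38.00 × 3600 / (11.4 km²) = 12.00 mm.
The 1-cm UH is the DRH scaled by (10 mm)/d, so U_p = 10.43 × 10/12.00 = 8.69 m³/s.

U_p ≈ 8.69 m³/s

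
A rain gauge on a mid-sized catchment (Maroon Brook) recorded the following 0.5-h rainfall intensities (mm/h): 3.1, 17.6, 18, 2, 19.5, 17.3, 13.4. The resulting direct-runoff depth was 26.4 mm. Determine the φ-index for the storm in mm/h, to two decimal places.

Only the 5 blocks with intensity above φ contribute runoff: 17.6, 18, 19.5, 17.3, 13.4 mm/h.
Σ(I−φ)·Δt = d  ⇒  (17.6+18+19.5+17.3+13.4 − 5φ)·0.5 = 26.4
φ = (85.80 − 26.4/0.5) / 5 = 6.60 mm/h.

φ ≈ 6.60 mm/h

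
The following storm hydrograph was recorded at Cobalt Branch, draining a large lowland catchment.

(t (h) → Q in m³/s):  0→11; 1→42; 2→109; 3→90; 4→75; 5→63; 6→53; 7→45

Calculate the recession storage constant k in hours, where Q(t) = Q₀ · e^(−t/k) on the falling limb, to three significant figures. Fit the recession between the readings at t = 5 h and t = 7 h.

k ≈ 5.94 h

On the falling limb, Q drops from 63 to 45 m³/s between t = 5 h and t = 7 h (Δt = 2 h).
k = −Δt / ln(Q₂/Q₁) = −2 / ln(45/63) = 5.94 h.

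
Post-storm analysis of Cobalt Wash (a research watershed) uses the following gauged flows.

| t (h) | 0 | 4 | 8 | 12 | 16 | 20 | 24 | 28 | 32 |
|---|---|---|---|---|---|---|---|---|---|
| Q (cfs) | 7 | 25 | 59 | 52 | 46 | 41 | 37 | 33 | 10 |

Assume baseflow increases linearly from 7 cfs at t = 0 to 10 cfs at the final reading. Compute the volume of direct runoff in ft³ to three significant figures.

V ≈ 3.36 × 10^6 ft³

Direct-runoff ordinates (Q − Q_b): 0.00, 17.62, 51.25, 43.88, 37.50, 32.12, 27.75, 23.38, 0.00 cfs.
ΣQ_DR = 233.5 cfs.
With Δt = 4 h = 14400 s, V = ΣQ_DR · Δt = 233.5 × 14400 = 3.36 × 10^6 ft³.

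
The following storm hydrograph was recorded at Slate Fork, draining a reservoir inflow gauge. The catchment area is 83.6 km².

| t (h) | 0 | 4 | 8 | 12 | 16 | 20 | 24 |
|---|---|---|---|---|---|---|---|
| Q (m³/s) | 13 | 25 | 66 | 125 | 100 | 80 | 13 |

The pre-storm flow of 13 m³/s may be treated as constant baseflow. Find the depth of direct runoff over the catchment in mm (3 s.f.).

Direct runoff: 0.0, 12.0, 53.0, 112.0, 87.0, 67.0, 0.0 m³/s; ΣQ_DR = 331.0 m³/s.
V = ΣQ_DR · Δt = 331.0 × 14400 s = 4.766 × 10^6 m³.
Over A = 83.6 km², depth = V / A = 57.0 mm.

d ≈ 57.0 mm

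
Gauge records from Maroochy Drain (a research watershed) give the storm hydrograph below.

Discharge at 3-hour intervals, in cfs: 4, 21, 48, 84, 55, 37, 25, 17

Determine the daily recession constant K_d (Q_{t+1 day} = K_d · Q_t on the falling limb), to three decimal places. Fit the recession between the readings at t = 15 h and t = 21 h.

Between t = 15 h and t = 21 h the flow falls from 37 to 17 cfs over 2×3 h = 6 h.
Per-interval ratio K = (17/37)^(1/2) = 0.6778; K_d = K^(24/3) = 0.045.

K_d ≈ 0.045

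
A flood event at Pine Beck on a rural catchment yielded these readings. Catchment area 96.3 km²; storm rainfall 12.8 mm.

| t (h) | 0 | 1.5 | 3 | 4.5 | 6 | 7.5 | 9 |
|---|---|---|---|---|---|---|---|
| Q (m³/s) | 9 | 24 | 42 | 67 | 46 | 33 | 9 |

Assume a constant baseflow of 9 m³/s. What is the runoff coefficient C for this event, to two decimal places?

ΣQ_DR = 167.0 m³/s; V = ΣQ_DR·Δt = 9.018 × 10^5 m³.
Runoff depth d = V / A = 9.364 mm.
C = d / P = 9.364 / 12.8 = 0.73.

C ≈ 0.73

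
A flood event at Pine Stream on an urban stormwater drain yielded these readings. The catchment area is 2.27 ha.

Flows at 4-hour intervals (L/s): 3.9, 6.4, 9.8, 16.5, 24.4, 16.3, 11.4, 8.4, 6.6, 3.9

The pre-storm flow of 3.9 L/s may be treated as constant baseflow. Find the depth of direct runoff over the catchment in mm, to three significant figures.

d ≈ 43.5 mm

Direct runoff: 0.0, 2.5, 5.9, 12.6, 20.5, 12.4, 7.5, 4.5, 2.7, 0.0 L/s; ΣQ_DR = 68.60 L/s.
V = ΣQ_DR · Δt = 68.60 × 14400 s = 9.878 × 10^5 L.
Over A = 2.27 ha, depth = V / A = 43.5 mm.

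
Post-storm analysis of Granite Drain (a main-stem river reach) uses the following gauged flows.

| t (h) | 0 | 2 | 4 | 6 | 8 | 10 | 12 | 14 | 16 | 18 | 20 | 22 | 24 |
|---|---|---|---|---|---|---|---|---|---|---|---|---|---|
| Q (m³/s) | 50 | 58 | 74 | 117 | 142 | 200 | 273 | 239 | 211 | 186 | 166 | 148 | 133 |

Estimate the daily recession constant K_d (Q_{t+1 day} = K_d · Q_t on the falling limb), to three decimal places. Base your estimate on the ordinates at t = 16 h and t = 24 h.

K_d ≈ 0.250

Between t = 16 h and t = 24 h the flow falls from 211 to 133 m³/s over 4×2 h = 8 h.
Per-interval ratio K = (133/211)^(1/4) = 0.8910; K_d = K^(24/2) = 0.250.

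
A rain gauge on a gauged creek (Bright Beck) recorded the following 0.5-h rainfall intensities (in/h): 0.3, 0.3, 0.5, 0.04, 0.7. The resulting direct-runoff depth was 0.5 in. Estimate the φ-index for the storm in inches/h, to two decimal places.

φ ≈ 0.20 in/h

Only the 4 blocks with intensity above φ contribute runoff: 0.3, 0.3, 0.5, 0.7 in/h.
Σ(I−φ)·Δt = d  ⇒  (0.3+0.3+0.5+0.7 − 4φ)·0.5 = 0.5
φ = (1.800 − 0.5/0.5) / 4 = 0.20 in/h.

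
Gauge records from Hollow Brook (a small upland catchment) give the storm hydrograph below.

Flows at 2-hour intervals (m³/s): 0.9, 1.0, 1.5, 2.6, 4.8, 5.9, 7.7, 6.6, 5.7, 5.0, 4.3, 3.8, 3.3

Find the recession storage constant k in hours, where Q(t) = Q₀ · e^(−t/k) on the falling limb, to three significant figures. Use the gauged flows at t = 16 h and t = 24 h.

k ≈ 14.6 h

On the falling limb, Q drops from 5.7 to 3.3 m³/s between t = 16 h and t = 24 h (Δt = 8 h).
k = −Δt / ln(Q₂/Q₁) = −8 / ln(3.3/5.7) = 14.6 h.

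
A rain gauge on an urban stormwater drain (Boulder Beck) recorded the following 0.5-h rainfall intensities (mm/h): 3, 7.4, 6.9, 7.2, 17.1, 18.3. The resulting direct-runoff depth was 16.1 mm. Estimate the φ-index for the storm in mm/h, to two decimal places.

φ ≈ 4.94 mm/h

Only the 5 blocks with intensity above φ contribute runoff: 7.4, 6.9, 7.2, 17.1, 18.3 mm/h.
Σ(I−φ)·Δt = d  ⇒  (7.4+6.9+7.2+17.1+18.3 − 5φ)·0.5 = 16.1
φ = (56.90 − 16.1/0.5) / 5 = 4.94 mm/h.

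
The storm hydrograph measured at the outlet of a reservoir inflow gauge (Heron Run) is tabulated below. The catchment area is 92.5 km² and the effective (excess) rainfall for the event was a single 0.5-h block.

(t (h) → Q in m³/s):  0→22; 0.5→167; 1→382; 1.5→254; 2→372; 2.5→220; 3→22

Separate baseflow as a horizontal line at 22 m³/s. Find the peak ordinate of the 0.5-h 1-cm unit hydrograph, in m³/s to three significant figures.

U_p ≈ 144 m³/s

Direct runoff: 0.0, 145.0, 360.0, 232.0, 350.0, 198.0, 0.0 m³/s; ΣQ_DR = 1285 m³/s, peak = 360.0 m³/s.
Runoff depth d = ΣQ_DR·Δt / A = 1285 × 1800 / (92.5 km²) = 25.01 mm.
The 1-cm UH is the DRH scaled by (10 mm)/d, so U_p = 360.0 × 10/25.01 = 144 m³/s.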